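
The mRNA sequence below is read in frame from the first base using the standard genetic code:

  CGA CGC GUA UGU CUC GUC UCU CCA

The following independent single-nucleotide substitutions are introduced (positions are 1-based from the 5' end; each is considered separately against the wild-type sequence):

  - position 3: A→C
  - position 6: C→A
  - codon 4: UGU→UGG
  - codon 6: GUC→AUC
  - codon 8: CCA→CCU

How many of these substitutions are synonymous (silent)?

3

Codon 1: CGA (Arg) → CGC (Arg) — synonymous.
Codon 2: CGC (Arg) → CGA (Arg) — synonymous.
Codon 4: UGU (Cys) → UGG (Trp) — missense.
Codon 6: GUC (Val) → AUC (Ile) — missense.
Codon 8: CCA (Pro) → CCU (Pro) — synonymous.
Synonymous: 3 of 5.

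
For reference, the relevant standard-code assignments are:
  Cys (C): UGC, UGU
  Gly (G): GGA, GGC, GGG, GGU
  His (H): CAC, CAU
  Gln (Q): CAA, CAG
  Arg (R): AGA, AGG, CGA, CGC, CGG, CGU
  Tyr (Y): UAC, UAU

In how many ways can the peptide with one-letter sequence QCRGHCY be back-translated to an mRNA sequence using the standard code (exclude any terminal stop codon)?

Gln: 2 codons.
Cys: 2 codons.
Arg: 6 codons.
Gly: 4 codons.
His: 2 codons.
Cys: 2 codons.
Tyr: 2 codons.
2 × 2 × 6 × 4 × 2 × 2 × 2 = 768.

768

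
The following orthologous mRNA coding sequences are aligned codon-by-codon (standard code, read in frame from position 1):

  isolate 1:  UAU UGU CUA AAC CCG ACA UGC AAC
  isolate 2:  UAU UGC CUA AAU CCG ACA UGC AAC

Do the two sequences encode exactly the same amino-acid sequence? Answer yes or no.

yes

Codon 1: UAU Tyr / UAU Tyr — identical.
Codon 2: UGU Cys / UGC Cys — synonymous.
Codon 3: CUA Leu / CUA Leu — identical.
Codon 4: AAC Asn / AAU Asn — synonymous.
Codon 5: CCG Pro / CCG Pro — identical.
Codon 6: ACA Thr / ACA Thr — identical.
Codon 7: UGC Cys / UGC Cys — identical.
Codon 8: AAC Asn / AAC Asn — identical.
Nonsynonymous differences: 0 → same protein.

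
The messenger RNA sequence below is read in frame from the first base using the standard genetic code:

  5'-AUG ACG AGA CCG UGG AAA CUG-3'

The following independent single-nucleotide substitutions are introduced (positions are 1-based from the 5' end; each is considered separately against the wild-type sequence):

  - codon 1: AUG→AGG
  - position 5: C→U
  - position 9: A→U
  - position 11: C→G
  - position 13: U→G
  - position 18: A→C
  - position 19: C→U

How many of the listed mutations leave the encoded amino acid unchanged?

1

Codon 1: AUG (Met) → AGG (Arg) — missense.
Codon 2: ACG (Thr) → AUG (Met) — missense.
Codon 3: AGA (Arg) → AGU (Ser) — missense.
Codon 4: CCG (Pro) → CGG (Arg) — missense.
Codon 5: UGG (Trp) → GGG (Gly) — missense.
Codon 6: AAA (Lys) → AAC (Asn) — missense.
Codon 7: CUG (Leu) → UUG (Leu) — synonymous.
Synonymous: 1 of 7.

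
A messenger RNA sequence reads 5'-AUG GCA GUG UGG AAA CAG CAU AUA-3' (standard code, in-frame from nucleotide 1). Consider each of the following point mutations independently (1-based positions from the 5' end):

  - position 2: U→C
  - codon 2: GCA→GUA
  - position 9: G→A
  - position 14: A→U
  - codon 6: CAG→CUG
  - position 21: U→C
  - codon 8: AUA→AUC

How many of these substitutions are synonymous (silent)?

Codon 1: AUG (Met) → ACG (Thr) — missense.
Codon 2: GCA (Ala) → GUA (Val) — missense.
Codon 3: GUG (Val) → GUA (Val) — synonymous.
Codon 5: AAA (Lys) → AUA (Ile) — missense.
Codon 6: CAG (Gln) → CUG (Leu) — missense.
Codon 7: CAU (His) → CAC (His) — synonymous.
Codon 8: AUA (Ile) → AUC (Ile) — synonymous.
Synonymous: 3 of 7.

3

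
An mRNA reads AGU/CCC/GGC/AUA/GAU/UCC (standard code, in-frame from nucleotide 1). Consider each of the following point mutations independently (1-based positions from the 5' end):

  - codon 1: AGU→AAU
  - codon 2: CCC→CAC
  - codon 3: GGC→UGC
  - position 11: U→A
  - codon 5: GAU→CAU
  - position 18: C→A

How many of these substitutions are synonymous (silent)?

1

Codon 1: AGU (Ser) → AAU (Asn) — missense.
Codon 2: CCC (Pro) → CAC (His) — missense.
Codon 3: GGC (Gly) → UGC (Cys) — missense.
Codon 4: AUA (Ile) → AAA (Lys) — missense.
Codon 5: GAU (Asp) → CAU (His) — missense.
Codon 6: UCC (Ser) → UCA (Ser) — synonymous.
Synonymous: 1 of 6.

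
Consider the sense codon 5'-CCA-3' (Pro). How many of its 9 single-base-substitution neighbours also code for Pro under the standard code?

3

Position 1: none → 0 synonymous.
Position 2: none → 0 synonymous.
Position 3: CCT, CCC, CCG → 3 synonymous.
Total: 0 + 0 + 3 = 3.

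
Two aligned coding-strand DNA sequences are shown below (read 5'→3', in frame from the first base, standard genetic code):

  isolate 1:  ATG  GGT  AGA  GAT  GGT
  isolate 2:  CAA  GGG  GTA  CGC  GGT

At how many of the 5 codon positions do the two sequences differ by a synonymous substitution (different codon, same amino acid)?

Codon 1: ATG Met / CAA Gln — nonsynonymous.
Codon 2: GGT Gly / GGG Gly — synonymous.
Codon 3: AGA Arg / GTA Val — nonsynonymous.
Codon 4: GAT Asp / CGC Arg — nonsynonymous.
Codon 5: GGT Gly / GGT Gly — identical.
Synonymous differences: 1.

1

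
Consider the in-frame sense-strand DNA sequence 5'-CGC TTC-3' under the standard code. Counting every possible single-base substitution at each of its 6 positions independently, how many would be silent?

Codon 1 (CGC, Arg): 3 synonymous substitutions.
Codon 2 (TTC, Phe): 1 synonymous substitution.
Total: 3 + 1 = 4.

4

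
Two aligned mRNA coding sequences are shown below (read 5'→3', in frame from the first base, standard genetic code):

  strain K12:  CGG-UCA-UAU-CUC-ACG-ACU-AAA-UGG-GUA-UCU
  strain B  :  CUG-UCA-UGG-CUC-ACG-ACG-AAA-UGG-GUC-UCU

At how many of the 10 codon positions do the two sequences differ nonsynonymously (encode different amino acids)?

2

Codon 1: CGG Arg / CUG Leu — nonsynonymous.
Codon 2: UCA Ser / UCA Ser — identical.
Codon 3: UAU Tyr / UGG Trp — nonsynonymous.
Codon 4: CUC Leu / CUC Leu — identical.
Codon 5: ACG Thr / ACG Thr — identical.
Codon 6: ACU Thr / ACG Thr — synonymous.
Codon 7: AAA Lys / AAA Lys — identical.
Codon 8: UGG Trp / UGG Trp — identical.
Codon 9: GUA Val / GUC Val — synonymous.
Codon 10: UCU Ser / UCU Ser — identical.
Nonsynonymous differences: 2.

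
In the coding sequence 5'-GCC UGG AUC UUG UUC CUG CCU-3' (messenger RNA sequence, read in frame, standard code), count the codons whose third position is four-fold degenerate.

3

Codon 1 GCC (Ala): third position 4-fold.
Codon 2 UGG (Trp): third position 1-fold.
Codon 3 AUC (Ile): third position 3-fold.
Codon 4 UUG (Leu): third position 2-fold.
Codon 5 UUC (Phe): third position 2-fold.
Codon 6 CUG (Leu): third position 4-fold.
Codon 7 CCU (Pro): third position 4-fold.
Four-fold degenerate third positions: 3.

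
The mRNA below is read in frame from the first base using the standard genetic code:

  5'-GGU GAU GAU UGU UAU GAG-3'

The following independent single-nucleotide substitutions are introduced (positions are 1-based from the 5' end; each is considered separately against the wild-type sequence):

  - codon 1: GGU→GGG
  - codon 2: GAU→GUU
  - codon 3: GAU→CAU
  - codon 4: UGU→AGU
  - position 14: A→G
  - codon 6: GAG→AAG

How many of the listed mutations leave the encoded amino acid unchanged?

Codon 1: GGU (Gly) → GGG (Gly) — synonymous.
Codon 2: GAU (Asp) → GUU (Val) — missense.
Codon 3: GAU (Asp) → CAU (His) — missense.
Codon 4: UGU (Cys) → AGU (Ser) — missense.
Codon 5: UAU (Tyr) → UGU (Cys) — missense.
Codon 6: GAG (Glu) → AAG (Lys) — missense.
Synonymous: 1 of 6.

1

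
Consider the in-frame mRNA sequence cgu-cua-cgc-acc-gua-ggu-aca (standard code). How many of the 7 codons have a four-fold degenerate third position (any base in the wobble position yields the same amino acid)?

Codon 1 CGU (Arg): third position 4-fold.
Codon 2 CUA (Leu): third position 4-fold.
Codon 3 CGC (Arg): third position 4-fold.
Codon 4 ACC (Thr): third position 4-fold.
Codon 5 GUA (Val): third position 4-fold.
Codon 6 GGU (Gly): third position 4-fold.
Codon 7 ACA (Thr): third position 4-fold.
Four-fold degenerate third positions: 7.

7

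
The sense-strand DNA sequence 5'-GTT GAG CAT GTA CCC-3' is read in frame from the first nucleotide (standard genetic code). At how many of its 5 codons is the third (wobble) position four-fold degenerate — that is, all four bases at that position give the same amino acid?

Codon 1 GTT (Val): third position 4-fold.
Codon 2 GAG (Glu): third position 2-fold.
Codon 3 CAT (His): third position 2-fold.
Codon 4 GTA (Val): third position 4-fold.
Codon 5 CCC (Pro): third position 4-fold.
Four-fold degenerate third positions: 3.

3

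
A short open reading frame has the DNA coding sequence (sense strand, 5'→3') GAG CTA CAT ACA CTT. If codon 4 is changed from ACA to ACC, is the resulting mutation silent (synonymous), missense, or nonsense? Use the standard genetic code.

Position 12 falls in codon 4: ACA → Thr.
After the substitution the codon is ACC → Thr.
Both encode Thr, so the change is synonymous.

silent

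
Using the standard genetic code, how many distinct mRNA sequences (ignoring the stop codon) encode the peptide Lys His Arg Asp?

Lys: 2 codons.
His: 2 codons.
Arg: 6 codons.
Asp: 2 codons.
2 × 2 × 6 × 2 = 48.

48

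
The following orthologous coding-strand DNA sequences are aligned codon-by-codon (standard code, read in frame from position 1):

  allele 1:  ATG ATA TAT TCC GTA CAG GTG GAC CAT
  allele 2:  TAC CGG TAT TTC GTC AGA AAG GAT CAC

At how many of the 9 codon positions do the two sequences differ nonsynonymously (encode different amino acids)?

5

Codon 1: ATG Met / TAC Tyr — nonsynonymous.
Codon 2: ATA Ile / CGG Arg — nonsynonymous.
Codon 3: TAT Tyr / TAT Tyr — identical.
Codon 4: TCC Ser / TTC Phe — nonsynonymous.
Codon 5: GTA Val / GTC Val — synonymous.
Codon 6: CAG Gln / AGA Arg — nonsynonymous.
Codon 7: GTG Val / AAG Lys — nonsynonymous.
Codon 8: GAC Asp / GAT Asp — synonymous.
Codon 9: CAT His / CAC His — synonymous.
Nonsynonymous differences: 5.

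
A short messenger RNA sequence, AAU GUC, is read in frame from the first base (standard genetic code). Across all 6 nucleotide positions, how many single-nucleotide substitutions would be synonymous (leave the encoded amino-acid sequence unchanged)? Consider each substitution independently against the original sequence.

Codon 1 (AAU, Asn): 1 synonymous substitution.
Codon 2 (GUC, Val): 3 synonymous substitutions.
Total: 1 + 3 = 4.

4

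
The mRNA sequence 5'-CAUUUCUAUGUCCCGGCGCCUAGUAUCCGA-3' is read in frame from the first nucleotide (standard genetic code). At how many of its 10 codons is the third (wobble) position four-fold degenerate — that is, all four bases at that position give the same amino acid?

Codon 1 CAU (His): third position 2-fold.
Codon 2 UUC (Phe): third position 2-fold.
Codon 3 UAU (Tyr): third position 2-fold.
Codon 4 GUC (Val): third position 4-fold.
Codon 5 CCG (Pro): third position 4-fold.
Codon 6 GCG (Ala): third position 4-fold.
Codon 7 CCU (Pro): third position 4-fold.
Codon 8 AGU (Ser): third position 2-fold.
Codon 9 AUC (Ile): third position 3-fold.
Codon 10 CGA (Arg): third position 4-fold.
Four-fold degenerate third positions: 5.

5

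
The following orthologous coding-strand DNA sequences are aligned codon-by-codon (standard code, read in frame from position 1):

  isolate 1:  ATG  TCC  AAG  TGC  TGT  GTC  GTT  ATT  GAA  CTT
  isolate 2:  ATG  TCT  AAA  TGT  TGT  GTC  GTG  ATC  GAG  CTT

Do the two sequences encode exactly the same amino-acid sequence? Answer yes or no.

yes

Codon 1: ATG Met / ATG Met — identical.
Codon 2: TCC Ser / TCT Ser — synonymous.
Codon 3: AAG Lys / AAA Lys — synonymous.
Codon 4: TGC Cys / TGT Cys — synonymous.
Codon 5: TGT Cys / TGT Cys — identical.
Codon 6: GTC Val / GTC Val — identical.
Codon 7: GTT Val / GTG Val — synonymous.
Codon 8: ATT Ile / ATC Ile — synonymous.
Codon 9: GAA Glu / GAG Glu — synonymous.
Codon 10: CTT Leu / CTT Leu — identical.
Nonsynonymous differences: 0 → same protein.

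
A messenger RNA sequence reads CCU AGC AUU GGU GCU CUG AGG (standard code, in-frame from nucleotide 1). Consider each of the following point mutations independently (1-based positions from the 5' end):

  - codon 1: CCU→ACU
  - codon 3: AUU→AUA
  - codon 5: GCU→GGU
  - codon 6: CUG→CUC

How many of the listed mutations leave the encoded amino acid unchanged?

2

Codon 1: CCU (Pro) → ACU (Thr) — missense.
Codon 3: AUU (Ile) → AUA (Ile) — synonymous.
Codon 5: GCU (Ala) → GGU (Gly) — missense.
Codon 6: CUG (Leu) → CUC (Leu) — synonymous.
Synonymous: 2 of 4.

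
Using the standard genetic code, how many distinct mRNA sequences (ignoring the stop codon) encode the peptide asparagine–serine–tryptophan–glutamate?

24

Asn: 2 codons.
Ser: 6 codons.
Trp: 1 codon.
Glu: 2 codons.
2 × 6 × 1 × 2 = 24.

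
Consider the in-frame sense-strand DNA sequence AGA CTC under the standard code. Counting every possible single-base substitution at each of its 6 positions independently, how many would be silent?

Codon 1 (AGA, Arg): 2 synonymous substitutions.
Codon 2 (CTC, Leu): 3 synonymous substitutions.
Total: 2 + 3 = 5.

5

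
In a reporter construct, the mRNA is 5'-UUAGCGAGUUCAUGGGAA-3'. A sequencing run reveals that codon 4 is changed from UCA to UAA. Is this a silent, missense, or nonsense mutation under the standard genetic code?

nonsense

Position 11 falls in codon 4: UCA → Ser.
After the substitution the codon is UAA → Stop.
The new codon is a stop codon, so this is a nonsense mutation.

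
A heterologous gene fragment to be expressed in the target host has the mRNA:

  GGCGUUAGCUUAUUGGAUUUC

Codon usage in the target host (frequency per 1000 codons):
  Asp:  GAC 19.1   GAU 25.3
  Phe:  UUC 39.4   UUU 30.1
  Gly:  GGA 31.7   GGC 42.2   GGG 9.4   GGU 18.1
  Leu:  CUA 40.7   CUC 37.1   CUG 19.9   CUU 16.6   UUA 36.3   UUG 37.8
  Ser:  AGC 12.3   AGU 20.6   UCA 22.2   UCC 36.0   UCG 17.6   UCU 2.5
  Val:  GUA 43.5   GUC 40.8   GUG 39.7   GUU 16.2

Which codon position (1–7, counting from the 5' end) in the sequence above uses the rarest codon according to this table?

3

Codon 1 GGC (Gly): 42.2 per 1000.
Codon 2 GUU (Val): 16.2 per 1000.
Codon 3 AGC (Ser): 12.3 per 1000.
Codon 4 UUA (Leu): 36.3 per 1000.
Codon 5 UUG (Leu): 37.8 per 1000.
Codon 6 GAU (Asp): 25.3 per 1000.
Codon 7 UUC (Phe): 39.4 per 1000.
Lowest frequency is 12.3 at codon 3.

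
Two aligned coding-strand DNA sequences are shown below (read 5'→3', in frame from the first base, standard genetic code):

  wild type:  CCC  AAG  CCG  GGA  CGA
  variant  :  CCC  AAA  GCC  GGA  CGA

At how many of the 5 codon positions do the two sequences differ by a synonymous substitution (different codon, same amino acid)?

1

Codon 1: CCC Pro / CCC Pro — identical.
Codon 2: AAG Lys / AAA Lys — synonymous.
Codon 3: CCG Pro / GCC Ala — nonsynonymous.
Codon 4: GGA Gly / GGA Gly — identical.
Codon 5: CGA Arg / CGA Arg — identical.
Synonymous differences: 1.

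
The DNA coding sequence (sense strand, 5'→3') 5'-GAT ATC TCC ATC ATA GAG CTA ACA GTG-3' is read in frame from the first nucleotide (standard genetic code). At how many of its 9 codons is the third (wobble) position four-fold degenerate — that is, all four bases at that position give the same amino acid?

4

Codon 1 GAT (Asp): third position 2-fold.
Codon 2 ATC (Ile): third position 3-fold.
Codon 3 TCC (Ser): third position 4-fold.
Codon 4 ATC (Ile): third position 3-fold.
Codon 5 ATA (Ile): third position 3-fold.
Codon 6 GAG (Glu): third position 2-fold.
Codon 7 CTA (Leu): third position 4-fold.
Codon 8 ACA (Thr): third position 4-fold.
Codon 9 GTG (Val): third position 4-fold.
Four-fold degenerate third positions: 4.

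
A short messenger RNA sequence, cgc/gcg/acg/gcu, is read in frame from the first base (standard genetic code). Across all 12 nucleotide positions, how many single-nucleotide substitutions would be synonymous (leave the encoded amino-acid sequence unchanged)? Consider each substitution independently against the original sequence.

12

Codon 1 (CGC, Arg): 3 synonymous substitutions.
Codon 2 (GCG, Ala): 3 synonymous substitutions.
Codon 3 (ACG, Thr): 3 synonymous substitutions.
Codon 4 (GCU, Ala): 3 synonymous substitutions.
Total: 3 + 3 + 3 + 3 = 12.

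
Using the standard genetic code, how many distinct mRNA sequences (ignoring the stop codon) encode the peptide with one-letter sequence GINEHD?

192

Gly: 4 codons.
Ile: 3 codons.
Asn: 2 codons.
Glu: 2 codons.
His: 2 codons.
Asp: 2 codons.
4 × 3 × 2 × 2 × 2 × 2 = 192.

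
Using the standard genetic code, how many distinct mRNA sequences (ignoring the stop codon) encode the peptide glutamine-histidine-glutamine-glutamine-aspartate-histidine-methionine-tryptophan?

64

Gln: 2 codons.
His: 2 codons.
Gln: 2 codons.
Gln: 2 codons.
Asp: 2 codons.
His: 2 codons.
Met: 1 codon.
Trp: 1 codon.
2 × 2 × 2 × 2 × 2 × 2 × 1 × 1 = 64.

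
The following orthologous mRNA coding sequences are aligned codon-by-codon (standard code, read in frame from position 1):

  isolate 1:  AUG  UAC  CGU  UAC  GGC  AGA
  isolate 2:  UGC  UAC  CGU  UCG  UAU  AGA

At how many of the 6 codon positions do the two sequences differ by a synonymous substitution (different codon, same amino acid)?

Codon 1: AUG Met / UGC Cys — nonsynonymous.
Codon 2: UAC Tyr / UAC Tyr — identical.
Codon 3: CGU Arg / CGU Arg — identical.
Codon 4: UAC Tyr / UCG Ser — nonsynonymous.
Codon 5: GGC Gly / UAU Tyr — nonsynonymous.
Codon 6: AGA Arg / AGA Arg — identical.
Synonymous differences: 0.

0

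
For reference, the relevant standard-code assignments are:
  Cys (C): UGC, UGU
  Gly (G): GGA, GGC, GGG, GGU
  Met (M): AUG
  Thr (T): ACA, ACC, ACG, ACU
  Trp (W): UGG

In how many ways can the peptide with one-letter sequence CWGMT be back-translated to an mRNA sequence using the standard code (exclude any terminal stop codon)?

Cys: 2 codons.
Trp: 1 codon.
Gly: 4 codons.
Met: 1 codon.
Thr: 4 codons.
2 × 1 × 4 × 1 × 4 = 32.

32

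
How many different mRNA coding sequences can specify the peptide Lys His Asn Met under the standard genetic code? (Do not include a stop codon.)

8

Lys: 2 codons.
His: 2 codons.
Asn: 2 codons.
Met: 1 codon.
2 × 2 × 2 × 1 = 8.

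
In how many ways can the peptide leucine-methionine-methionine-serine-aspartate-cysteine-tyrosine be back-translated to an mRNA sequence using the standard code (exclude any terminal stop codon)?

Leu: 6 codons.
Met: 1 codon.
Met: 1 codon.
Ser: 6 codons.
Asp: 2 codons.
Cys: 2 codons.
Tyr: 2 codons.
6 × 1 × 1 × 6 × 2 × 2 × 2 = 288.

288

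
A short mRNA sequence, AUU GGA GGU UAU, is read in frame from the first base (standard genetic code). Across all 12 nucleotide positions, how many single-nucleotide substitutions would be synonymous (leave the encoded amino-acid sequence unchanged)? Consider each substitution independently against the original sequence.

Codon 1 (AUU, Ile): 2 synonymous substitutions.
Codon 2 (GGA, Gly): 3 synonymous substitutions.
Codon 3 (GGU, Gly): 3 synonymous substitutions.
Codon 4 (UAU, Tyr): 1 synonymous substitution.
Total: 2 + 3 + 3 + 1 = 9.

9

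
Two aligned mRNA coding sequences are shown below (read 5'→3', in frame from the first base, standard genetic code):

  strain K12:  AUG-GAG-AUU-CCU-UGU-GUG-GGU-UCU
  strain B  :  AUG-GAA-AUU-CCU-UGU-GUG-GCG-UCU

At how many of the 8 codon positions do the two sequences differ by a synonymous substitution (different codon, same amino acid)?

1

Codon 1: AUG Met / AUG Met — identical.
Codon 2: GAG Glu / GAA Glu — synonymous.
Codon 3: AUU Ile / AUU Ile — identical.
Codon 4: CCU Pro / CCU Pro — identical.
Codon 5: UGU Cys / UGU Cys — identical.
Codon 6: GUG Val / GUG Val — identical.
Codon 7: GGU Gly / GCG Ala — nonsynonymous.
Codon 8: UCU Ser / UCU Ser — identical.
Synonymous differences: 1.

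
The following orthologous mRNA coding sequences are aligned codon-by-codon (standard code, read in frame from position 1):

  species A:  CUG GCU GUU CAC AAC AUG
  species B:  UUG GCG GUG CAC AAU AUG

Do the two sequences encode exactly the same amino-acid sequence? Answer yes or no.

Codon 1: CUG Leu / UUG Leu — synonymous.
Codon 2: GCU Ala / GCG Ala — synonymous.
Codon 3: GUU Val / GUG Val — synonymous.
Codon 4: CAC His / CAC His — identical.
Codon 5: AAC Asn / AAU Asn — synonymous.
Codon 6: AUG Met / AUG Met — identical.
Nonsynonymous differences: 0 → same protein.

yes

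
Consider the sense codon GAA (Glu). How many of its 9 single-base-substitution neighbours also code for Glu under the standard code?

1

Position 1: none → 0 synonymous.
Position 2: none → 0 synonymous.
Position 3: GAG → 1 synonymous.
Total: 0 + 0 + 1 = 1.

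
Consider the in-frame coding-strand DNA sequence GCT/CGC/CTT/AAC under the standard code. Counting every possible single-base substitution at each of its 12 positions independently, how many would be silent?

Codon 1 (GCT, Ala): 3 synonymous substitutions.
Codon 2 (CGC, Arg): 3 synonymous substitutions.
Codon 3 (CTT, Leu): 3 synonymous substitutions.
Codon 4 (AAC, Asn): 1 synonymous substitution.
Total: 3 + 3 + 3 + 1 = 10.

10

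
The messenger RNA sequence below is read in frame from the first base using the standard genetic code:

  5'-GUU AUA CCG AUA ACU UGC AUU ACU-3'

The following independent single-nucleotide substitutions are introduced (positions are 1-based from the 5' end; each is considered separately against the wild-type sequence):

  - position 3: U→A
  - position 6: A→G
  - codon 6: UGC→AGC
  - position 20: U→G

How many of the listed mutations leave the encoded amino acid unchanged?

1

Codon 1: GUU (Val) → GUA (Val) — synonymous.
Codon 2: AUA (Ile) → AUG (Met) — missense.
Codon 6: UGC (Cys) → AGC (Ser) — missense.
Codon 7: AUU (Ile) → AGU (Ser) — missense.
Synonymous: 1 of 4.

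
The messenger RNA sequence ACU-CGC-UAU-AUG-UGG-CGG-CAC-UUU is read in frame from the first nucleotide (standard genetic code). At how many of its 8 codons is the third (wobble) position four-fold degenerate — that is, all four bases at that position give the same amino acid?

Codon 1 ACU (Thr): third position 4-fold.
Codon 2 CGC (Arg): third position 4-fold.
Codon 3 UAU (Tyr): third position 2-fold.
Codon 4 AUG (Met): third position 1-fold.
Codon 5 UGG (Trp): third position 1-fold.
Codon 6 CGG (Arg): third position 4-fold.
Codon 7 CAC (His): third position 2-fold.
Codon 8 UUU (Phe): third position 2-fold.
Four-fold degenerate third positions: 3.

3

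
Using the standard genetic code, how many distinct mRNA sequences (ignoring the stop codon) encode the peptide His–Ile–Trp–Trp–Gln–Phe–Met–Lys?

48

His: 2 codons.
Ile: 3 codons.
Trp: 1 codon.
Trp: 1 codon.
Gln: 2 codons.
Phe: 2 codons.
Met: 1 codon.
Lys: 2 codons.
2 × 3 × 1 × 1 × 2 × 2 × 1 × 2 = 48.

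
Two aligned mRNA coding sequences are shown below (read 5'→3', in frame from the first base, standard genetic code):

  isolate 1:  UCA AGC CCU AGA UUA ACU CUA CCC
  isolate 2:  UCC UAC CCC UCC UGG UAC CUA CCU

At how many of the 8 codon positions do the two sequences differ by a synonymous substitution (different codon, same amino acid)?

Codon 1: UCA Ser / UCC Ser — synonymous.
Codon 2: AGC Ser / UAC Tyr — nonsynonymous.
Codon 3: CCU Pro / CCC Pro — synonymous.
Codon 4: AGA Arg / UCC Ser — nonsynonymous.
Codon 5: UUA Leu / UGG Trp — nonsynonymous.
Codon 6: ACU Thr / UAC Tyr — nonsynonymous.
Codon 7: CUA Leu / CUA Leu — identical.
Codon 8: CCC Pro / CCU Pro — synonymous.
Synonymous differences: 3.

3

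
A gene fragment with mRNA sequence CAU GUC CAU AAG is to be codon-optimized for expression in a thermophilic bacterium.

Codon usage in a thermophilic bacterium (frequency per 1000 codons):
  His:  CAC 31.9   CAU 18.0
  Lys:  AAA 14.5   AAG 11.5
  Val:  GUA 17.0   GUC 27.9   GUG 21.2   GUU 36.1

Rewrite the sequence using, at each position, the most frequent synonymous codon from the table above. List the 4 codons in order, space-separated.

Codon 1 (His): best is CAC at 31.9.
Codon 2 (Val): best is GUU at 36.1.
Codon 3 (His): best is CAC at 31.9.
Codon 4 (Lys): best is AAA at 14.5.

CAC GUU CAC AAA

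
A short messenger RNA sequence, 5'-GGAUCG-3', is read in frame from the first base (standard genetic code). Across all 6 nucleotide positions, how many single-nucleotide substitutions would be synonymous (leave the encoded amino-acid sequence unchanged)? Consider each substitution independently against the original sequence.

6

Codon 1 (GGA, Gly): 3 synonymous substitutions.
Codon 2 (UCG, Ser): 3 synonymous substitutions.
Total: 3 + 3 = 6.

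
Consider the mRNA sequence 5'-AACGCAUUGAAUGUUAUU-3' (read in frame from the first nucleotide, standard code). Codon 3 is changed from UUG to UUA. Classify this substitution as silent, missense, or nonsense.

Position 9 falls in codon 3: UUG → Leu.
After the substitution the codon is UUA → Leu.
Both encode Leu, so the change is synonymous.

silent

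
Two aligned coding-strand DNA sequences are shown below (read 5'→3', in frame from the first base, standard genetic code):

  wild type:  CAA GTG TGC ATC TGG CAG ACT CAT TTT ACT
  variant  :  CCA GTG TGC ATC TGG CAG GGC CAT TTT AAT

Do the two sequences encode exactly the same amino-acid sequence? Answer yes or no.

Codon 1: CAA Gln / CCA Pro — nonsynonymous.
Codon 2: GTG Val / GTG Val — identical.
Codon 3: TGC Cys / TGC Cys — identical.
Codon 4: ATC Ile / ATC Ile — identical.
Codon 5: TGG Trp / TGG Trp — identical.
Codon 6: CAG Gln / CAG Gln — identical.
Codon 7: ACT Thr / GGC Gly — nonsynonymous.
Codon 8: CAT His / CAT His — identical.
Codon 9: TTT Phe / TTT Phe — identical.
Codon 10: ACT Thr / AAT Asn — nonsynonymous.
Nonsynonymous differences: 3 → different protein.

no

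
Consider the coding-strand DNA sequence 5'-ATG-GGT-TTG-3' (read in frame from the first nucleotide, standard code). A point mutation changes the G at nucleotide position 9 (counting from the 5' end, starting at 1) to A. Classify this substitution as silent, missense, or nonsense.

silent

Position 9 falls in codon 3: TTG → Leu.
After the substitution the codon is TTA → Leu.
Both encode Leu, so the change is synonymous.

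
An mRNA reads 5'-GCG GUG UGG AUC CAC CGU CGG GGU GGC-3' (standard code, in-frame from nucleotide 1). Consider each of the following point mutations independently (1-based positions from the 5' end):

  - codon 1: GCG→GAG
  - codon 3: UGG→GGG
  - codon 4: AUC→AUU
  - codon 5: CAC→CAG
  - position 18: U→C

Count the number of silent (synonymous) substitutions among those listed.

Codon 1: GCG (Ala) → GAG (Glu) — missense.
Codon 3: UGG (Trp) → GGG (Gly) — missense.
Codon 4: AUC (Ile) → AUU (Ile) — synonymous.
Codon 5: CAC (His) → CAG (Gln) — missense.
Codon 6: CGU (Arg) → CGC (Arg) — synonymous.
Synonymous: 2 of 5.

2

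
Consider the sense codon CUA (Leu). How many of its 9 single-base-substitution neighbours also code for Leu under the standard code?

4

Position 1: UUA → 1 synonymous.
Position 2: none → 0 synonymous.
Position 3: CUU, CUC, CUG → 3 synonymous.
Total: 1 + 0 + 3 = 4.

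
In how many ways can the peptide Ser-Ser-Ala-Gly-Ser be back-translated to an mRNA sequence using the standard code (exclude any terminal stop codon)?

3456

Ser: 6 codons.
Ser: 6 codons.
Ala: 4 codons.
Gly: 4 codons.
Ser: 6 codons.
6 × 6 × 4 × 4 × 6 = 3456.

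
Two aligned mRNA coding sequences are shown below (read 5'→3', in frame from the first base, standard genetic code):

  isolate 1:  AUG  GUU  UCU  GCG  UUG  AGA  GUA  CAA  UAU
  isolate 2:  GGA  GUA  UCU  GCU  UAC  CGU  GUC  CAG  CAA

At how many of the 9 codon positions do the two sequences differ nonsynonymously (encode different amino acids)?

Codon 1: AUG Met / GGA Gly — nonsynonymous.
Codon 2: GUU Val / GUA Val — synonymous.
Codon 3: UCU Ser / UCU Ser — identical.
Codon 4: GCG Ala / GCU Ala — synonymous.
Codon 5: UUG Leu / UAC Tyr — nonsynonymous.
Codon 6: AGA Arg / CGU Arg — synonymous.
Codon 7: GUA Val / GUC Val — synonymous.
Codon 8: CAA Gln / CAG Gln — synonymous.
Codon 9: UAU Tyr / CAA Gln — nonsynonymous.
Nonsynonymous differences: 3.

3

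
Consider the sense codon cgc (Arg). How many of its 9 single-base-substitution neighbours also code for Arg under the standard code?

3

Position 1: none → 0 synonymous.
Position 2: none → 0 synonymous.
Position 3: CGT, CGA, CGG → 3 synonymous.
Total: 0 + 0 + 3 = 3.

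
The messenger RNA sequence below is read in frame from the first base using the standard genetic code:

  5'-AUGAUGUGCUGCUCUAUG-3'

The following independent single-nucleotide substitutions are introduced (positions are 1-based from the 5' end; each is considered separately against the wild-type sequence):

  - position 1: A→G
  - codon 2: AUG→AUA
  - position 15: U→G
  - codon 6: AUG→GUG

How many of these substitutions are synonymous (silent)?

Codon 1: AUG (Met) → GUG (Val) — missense.
Codon 2: AUG (Met) → AUA (Ile) — missense.
Codon 5: UCU (Ser) → UCG (Ser) — synonymous.
Codon 6: AUG (Met) → GUG (Val) — missense.
Synonymous: 1 of 4.

1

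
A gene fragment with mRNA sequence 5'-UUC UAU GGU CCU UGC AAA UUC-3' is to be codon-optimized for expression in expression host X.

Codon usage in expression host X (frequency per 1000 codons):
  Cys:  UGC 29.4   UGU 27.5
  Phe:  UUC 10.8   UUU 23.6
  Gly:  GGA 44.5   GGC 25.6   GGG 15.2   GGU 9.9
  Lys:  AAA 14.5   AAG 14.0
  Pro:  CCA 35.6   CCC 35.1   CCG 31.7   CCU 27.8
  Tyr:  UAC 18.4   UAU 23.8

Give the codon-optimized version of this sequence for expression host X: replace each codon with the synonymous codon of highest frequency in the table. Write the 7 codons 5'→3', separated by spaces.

Codon 1 (Phe): best is UUU at 23.6.
Codon 2 (Tyr): best is UAU at 23.8.
Codon 3 (Gly): best is GGA at 44.5.
Codon 4 (Pro): best is CCA at 35.6.
Codon 5 (Cys): best is UGC at 29.4.
Codon 6 (Lys): best is AAA at 14.5.
Codon 7 (Phe): best is UUU at 23.6.

UUU UAU GGA CCA UGC AAA UUU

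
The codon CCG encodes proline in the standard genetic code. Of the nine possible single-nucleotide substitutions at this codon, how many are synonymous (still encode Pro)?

3

Position 1: none → 0 synonymous.
Position 2: none → 0 synonymous.
Position 3: CCU, CCC, CCA → 3 synonymous.
Total: 0 + 0 + 3 = 3.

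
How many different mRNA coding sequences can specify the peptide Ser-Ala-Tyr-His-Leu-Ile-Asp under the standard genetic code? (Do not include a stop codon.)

3456

Ser: 6 codons.
Ala: 4 codons.
Tyr: 2 codons.
His: 2 codons.
Leu: 6 codons.
Ile: 3 codons.
Asp: 2 codons.
6 × 4 × 2 × 2 × 6 × 3 × 2 = 3456.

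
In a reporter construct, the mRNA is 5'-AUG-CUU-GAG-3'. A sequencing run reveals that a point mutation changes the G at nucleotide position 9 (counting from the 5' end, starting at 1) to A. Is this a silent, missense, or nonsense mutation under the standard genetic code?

Position 9 falls in codon 3: GAG → Glu.
After the substitution the codon is GAA → Glu.
Both encode Glu, so the change is synonymous.

silent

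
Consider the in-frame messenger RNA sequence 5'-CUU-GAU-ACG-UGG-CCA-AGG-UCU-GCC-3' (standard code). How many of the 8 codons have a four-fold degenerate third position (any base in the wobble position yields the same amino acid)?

Codon 1 CUU (Leu): third position 4-fold.
Codon 2 GAU (Asp): third position 2-fold.
Codon 3 ACG (Thr): third position 4-fold.
Codon 4 UGG (Trp): third position 1-fold.
Codon 5 CCA (Pro): third position 4-fold.
Codon 6 AGG (Arg): third position 2-fold.
Codon 7 UCU (Ser): third position 4-fold.
Codon 8 GCC (Ala): third position 4-fold.
Four-fold degenerate third positions: 5.

5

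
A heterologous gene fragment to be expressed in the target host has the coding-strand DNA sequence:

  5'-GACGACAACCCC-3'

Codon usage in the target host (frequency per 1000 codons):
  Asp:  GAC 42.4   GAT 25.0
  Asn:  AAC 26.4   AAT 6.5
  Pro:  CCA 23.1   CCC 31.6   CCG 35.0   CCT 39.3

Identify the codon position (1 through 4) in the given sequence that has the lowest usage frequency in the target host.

3

Codon 1 GAC (Asp): 42.4 per 1000.
Codon 2 GAC (Asp): 42.4 per 1000.
Codon 3 AAC (Asn): 26.4 per 1000.
Codon 4 CCC (Pro): 31.6 per 1000.
Lowest frequency is 26.4 at codon 3.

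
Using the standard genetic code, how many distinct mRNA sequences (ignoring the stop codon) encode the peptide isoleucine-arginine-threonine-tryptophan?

72

Ile: 3 codons.
Arg: 6 codons.
Thr: 4 codons.
Trp: 1 codon.
3 × 6 × 4 × 1 = 72.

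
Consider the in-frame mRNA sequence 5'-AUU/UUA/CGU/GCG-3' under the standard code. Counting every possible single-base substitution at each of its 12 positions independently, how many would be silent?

10

Codon 1 (AUU, Ile): 2 synonymous substitutions.
Codon 2 (UUA, Leu): 2 synonymous substitutions.
Codon 3 (CGU, Arg): 3 synonymous substitutions.
Codon 4 (GCG, Ala): 3 synonymous substitutions.
Total: 2 + 2 + 3 + 3 = 10.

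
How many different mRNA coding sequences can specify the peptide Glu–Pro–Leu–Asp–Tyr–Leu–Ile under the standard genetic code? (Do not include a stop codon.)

Glu: 2 codons.
Pro: 4 codons.
Leu: 6 codons.
Asp: 2 codons.
Tyr: 2 codons.
Leu: 6 codons.
Ile: 3 codons.
2 × 4 × 6 × 2 × 2 × 6 × 3 = 3456.

3456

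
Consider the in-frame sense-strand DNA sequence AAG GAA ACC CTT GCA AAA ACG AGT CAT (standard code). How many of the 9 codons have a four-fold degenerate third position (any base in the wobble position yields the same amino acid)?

4

Codon 1 AAG (Lys): third position 2-fold.
Codon 2 GAA (Glu): third position 2-fold.
Codon 3 ACC (Thr): third position 4-fold.
Codon 4 CTT (Leu): third position 4-fold.
Codon 5 GCA (Ala): third position 4-fold.
Codon 6 AAA (Lys): third position 2-fold.
Codon 7 ACG (Thr): third position 4-fold.
Codon 8 AGT (Ser): third position 2-fold.
Codon 9 CAT (His): third position 2-fold.
Four-fold degenerate third positions: 4.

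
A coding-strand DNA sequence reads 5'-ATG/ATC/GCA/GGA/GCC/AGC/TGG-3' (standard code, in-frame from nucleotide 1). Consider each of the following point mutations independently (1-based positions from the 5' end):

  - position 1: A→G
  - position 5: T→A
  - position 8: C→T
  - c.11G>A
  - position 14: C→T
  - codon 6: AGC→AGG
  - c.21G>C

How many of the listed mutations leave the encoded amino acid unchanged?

Codon 1: ATG (Met) → GTG (Val) — missense.
Codon 2: ATC (Ile) → AAC (Asn) — missense.
Codon 3: GCA (Ala) → GTA (Val) — missense.
Codon 4: GGA (Gly) → GAA (Glu) — missense.
Codon 5: GCC (Ala) → GTC (Val) — missense.
Codon 6: AGC (Ser) → AGG (Arg) — missense.
Codon 7: TGG (Trp) → TGC (Cys) — missense.
Synonymous: 0 of 7.

0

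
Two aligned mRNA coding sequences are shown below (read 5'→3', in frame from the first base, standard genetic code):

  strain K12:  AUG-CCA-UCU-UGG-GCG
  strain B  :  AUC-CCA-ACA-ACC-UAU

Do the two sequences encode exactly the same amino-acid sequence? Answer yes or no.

Codon 1: AUG Met / AUC Ile — nonsynonymous.
Codon 2: CCA Pro / CCA Pro — identical.
Codon 3: UCU Ser / ACA Thr — nonsynonymous.
Codon 4: UGG Trp / ACC Thr — nonsynonymous.
Codon 5: GCG Ala / UAU Tyr — nonsynonymous.
Nonsynonymous differences: 4 → different protein.

no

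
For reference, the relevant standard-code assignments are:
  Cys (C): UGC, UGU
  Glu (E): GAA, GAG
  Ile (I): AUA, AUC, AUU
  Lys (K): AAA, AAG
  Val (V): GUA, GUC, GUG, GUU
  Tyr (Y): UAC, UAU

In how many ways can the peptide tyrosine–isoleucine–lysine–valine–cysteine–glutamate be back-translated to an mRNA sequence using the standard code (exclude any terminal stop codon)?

192

Tyr: 2 codons.
Ile: 3 codons.
Lys: 2 codons.
Val: 4 codons.
Cys: 2 codons.
Glu: 2 codons.
2 × 3 × 2 × 4 × 2 × 2 = 192.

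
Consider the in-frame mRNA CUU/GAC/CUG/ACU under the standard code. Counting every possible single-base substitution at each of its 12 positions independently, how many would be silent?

Codon 1 (CUU, Leu): 3 synonymous substitutions.
Codon 2 (GAC, Asp): 1 synonymous substitution.
Codon 3 (CUG, Leu): 4 synonymous substitutions.
Codon 4 (ACU, Thr): 3 synonymous substitutions.
Total: 3 + 1 + 4 + 3 = 11.

11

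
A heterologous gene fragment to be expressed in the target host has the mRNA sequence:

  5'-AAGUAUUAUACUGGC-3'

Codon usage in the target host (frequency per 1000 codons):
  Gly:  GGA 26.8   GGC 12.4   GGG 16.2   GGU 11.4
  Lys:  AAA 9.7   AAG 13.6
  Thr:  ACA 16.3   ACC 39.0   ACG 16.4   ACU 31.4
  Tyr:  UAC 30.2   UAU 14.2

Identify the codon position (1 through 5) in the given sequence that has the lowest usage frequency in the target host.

5

Codon 1 AAG (Lys): 13.6 per 1000.
Codon 2 UAU (Tyr): 14.2 per 1000.
Codon 3 UAU (Tyr): 14.2 per 1000.
Codon 4 ACU (Thr): 31.4 per 1000.
Codon 5 GGC (Gly): 12.4 per 1000.
Lowest frequency is 12.4 at codon 5.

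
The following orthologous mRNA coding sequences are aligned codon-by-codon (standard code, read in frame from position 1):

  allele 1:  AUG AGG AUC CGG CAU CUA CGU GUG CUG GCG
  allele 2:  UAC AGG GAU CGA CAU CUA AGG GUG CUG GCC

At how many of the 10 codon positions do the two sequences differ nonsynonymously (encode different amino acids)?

Codon 1: AUG Met / UAC Tyr — nonsynonymous.
Codon 2: AGG Arg / AGG Arg — identical.
Codon 3: AUC Ile / GAU Asp — nonsynonymous.
Codon 4: CGG Arg / CGA Arg — synonymous.
Codon 5: CAU His / CAU His — identical.
Codon 6: CUA Leu / CUA Leu — identical.
Codon 7: CGU Arg / AGG Arg — synonymous.
Codon 8: GUG Val / GUG Val — identical.
Codon 9: CUG Leu / CUG Leu — identical.
Codon 10: GCG Ala / GCC Ala — synonymous.
Nonsynonymous differences: 2.

2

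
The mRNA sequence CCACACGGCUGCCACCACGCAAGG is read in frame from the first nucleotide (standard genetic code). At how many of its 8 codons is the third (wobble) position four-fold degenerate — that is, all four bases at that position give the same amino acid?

3

Codon 1 CCA (Pro): third position 4-fold.
Codon 2 CAC (His): third position 2-fold.
Codon 3 GGC (Gly): third position 4-fold.
Codon 4 UGC (Cys): third position 2-fold.
Codon 5 CAC (His): third position 2-fold.
Codon 6 CAC (His): third position 2-fold.
Codon 7 GCA (Ala): third position 4-fold.
Codon 8 AGG (Arg): third position 2-fold.
Four-fold degenerate third positions: 3.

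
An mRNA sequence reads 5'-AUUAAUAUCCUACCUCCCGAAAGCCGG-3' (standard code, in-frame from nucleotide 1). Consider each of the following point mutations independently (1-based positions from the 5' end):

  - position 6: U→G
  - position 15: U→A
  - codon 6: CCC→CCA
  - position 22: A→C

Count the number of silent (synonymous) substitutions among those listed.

2

Codon 2: AAU (Asn) → AAG (Lys) — missense.
Codon 5: CCU (Pro) → CCA (Pro) — synonymous.
Codon 6: CCC (Pro) → CCA (Pro) — synonymous.
Codon 8: AGC (Ser) → CGC (Arg) — missense.
Synonymous: 2 of 4.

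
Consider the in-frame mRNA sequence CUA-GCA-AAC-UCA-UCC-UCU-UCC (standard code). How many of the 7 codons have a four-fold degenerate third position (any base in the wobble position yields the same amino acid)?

Codon 1 CUA (Leu): third position 4-fold.
Codon 2 GCA (Ala): third position 4-fold.
Codon 3 AAC (Asn): third position 2-fold.
Codon 4 UCA (Ser): third position 4-fold.
Codon 5 UCC (Ser): third position 4-fold.
Codon 6 UCU (Ser): third position 4-fold.
Codon 7 UCC (Ser): third position 4-fold.
Four-fold degenerate third positions: 6.

6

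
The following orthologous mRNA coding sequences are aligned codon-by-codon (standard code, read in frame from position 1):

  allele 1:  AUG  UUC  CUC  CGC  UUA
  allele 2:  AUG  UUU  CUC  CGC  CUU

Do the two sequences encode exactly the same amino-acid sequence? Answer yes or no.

Codon 1: AUG Met / AUG Met — identical.
Codon 2: UUC Phe / UUU Phe — synonymous.
Codon 3: CUC Leu / CUC Leu — identical.
Codon 4: CGC Arg / CGC Arg — identical.
Codon 5: UUA Leu / CUU Leu — synonymous.
Nonsynonymous differences: 0 → same protein.

yes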